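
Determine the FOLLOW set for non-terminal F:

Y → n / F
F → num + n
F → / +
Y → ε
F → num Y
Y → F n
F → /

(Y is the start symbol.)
To compute FOLLOW(F), find every occurrence of F on a right-hand side N → α F β: add FIRST(β) \ {ε}, and if β is empty or nullable also add FOLLOW(N). Iterate to a fixed point.

In Y → n / F: F is at the end, add FOLLOW(Y)
In Y → F n: F is followed by n, add FIRST(n) \ {ε} = { 'n' }

The FOLLOW sets referred to above (computed the same way, to a fixed point):
  FOLLOW(Y) = { $, 'n' }

Taking the union: FOLLOW(F) = { $, 'n' }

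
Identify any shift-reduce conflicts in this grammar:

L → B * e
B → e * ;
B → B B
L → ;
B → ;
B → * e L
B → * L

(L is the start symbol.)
Augment with L' → L and build the canonical LR(0) collection (I0 = CLOSURE({[L' → . L]}), then GOTO on every symbol after a dot until no new states appear). It has 17 states:
  I0: { [B → . * L], [B → . * e L], [B → . ;], [B → . B B], [B → . e * ;], [L → . ;], [L → . B * e], [L' → . L] }  — shift
  I1: { [B → * . L], [B → * . e L], [B → . * L], [B → . * e L], [B → . ;], [B → . B B], [B → . e * ;], [L → . ;], [L → . B * e] }  — shift
  I2: { [B → ; .], [L → ; .] }  — 2 reduces
  I3: { [B → . * L], [B → . * e L], [B → . ;], [B → . B B], [B → . e * ;], [B → B . B], [L → B . * e] }  — shift
  I4: { [L' → L .] }  — accept
  I5: { [B → e . * ;] }  — shift
  I6: { [B → e * . ;] }  — shift
  I7: { [B → e * ; .] }  — reduce
  I8: { [B → * . L], [B → * . e L], [B → . * L], [B → . * e L], [B → . ;], [B → . B B], [B → . e * ;], [L → . ;], [L → . B * e], [L → B * . e] }  — shift
  I9: { [B → ; .] }  — reduce
  I10: { [B → . * L], [B → . * e L], [B → . ;], [B → . B B], [B → . e * ;], [B → B . B], [B → B B .] }  — shift, reduce
  I11: { [B → * L .] }  — reduce
  I12: { [B → * e . L], [B → . * L], [B → . * e L], [B → . ;], [B → . B B], [B → . e * ;], [B → e . * ;], [L → . ;], [L → . B * e], [L → B * e .] }  — shift, reduce
  I13: { [B → * . L], [B → * . e L], [B → . * L], [B → . * e L], [B → . ;], [B → . B B], [B → . e * ;], [B → e * . ;], [L → . ;], [L → . B * e] }  — shift
  I14: { [B → * e L .] }  — reduce
  I15: { [B → ; .], [B → e * ; .], [L → ; .] }  — 3 reduces
  I16: { [B → * e . L], [B → . * L], [B → . * e L], [B → . ;], [B → . B B], [B → . e * ;], [B → e . * ;], [L → . ;], [L → . B * e] }  — shift

I10 contains reduce item [B → B B .] and shift items [B → . * L], [B → . * e L], [B → . ;], [B → . e * ;] — shift-reduce conflict.
I12 contains reduce item [L → B * e .] and shift items [B → . * L], [B → . * e L], [B → . ;], [B → . e * ;], [B → e . * ;], [L → . ;] — shift-reduce conflict.

Answer: Yes — I10: [B → B B .] vs [B → . * L]; I12: [L → B * e .] vs [B → . * L]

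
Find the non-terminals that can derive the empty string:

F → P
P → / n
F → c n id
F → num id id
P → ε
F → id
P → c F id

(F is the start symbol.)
ε-productions: P → ε
So P is immediately nullable.
F → P: every symbol on the right is nullable, so F is nullable too.
Every non-terminal is now nullable.
Nullable = { 'F', 'P' }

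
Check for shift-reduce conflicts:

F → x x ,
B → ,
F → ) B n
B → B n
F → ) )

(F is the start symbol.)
No shift-reduce conflicts

A shift-reduce conflict occurs when an LR(0) state has both:
  - a complete (reduce) item [A → α .] (dot at the end), and
  - a shift item [B → β . c γ] (dot before a terminal).

Augment with F' → F and build the canonical LR(0) collection (I0 = CLOSURE({[F' → . F]}), then GOTO on every symbol after a dot until no new states appear). It has 10 states:
  I0: { [F → . ) )], [F → . ) B n], [F → . x x ,], [F' → . F] }  — shift
  I1: { [B → . ,], [B → . B n], [F → ) . )], [F → ) . B n] }  — shift
  I2: { [F' → F .] }  — accept
  I3: { [F → x . x ,] }  — shift
  I4: { [F → x x . ,] }  — shift
  I5: { [F → x x , .] }  — reduce
  I6: { [F → ) ) .] }  — reduce
  I7: { [B → , .] }  — reduce
  I8: { [B → B . n], [F → ) B . n] }  — shift
  I9: { [B → B n .], [F → ) B n .] }  — 2 reduces

No state contains both a complete item and a shift item.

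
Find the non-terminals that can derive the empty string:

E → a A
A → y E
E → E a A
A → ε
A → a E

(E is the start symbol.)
{ 'A' }

ε-productions: A → ε
So A is immediately nullable.
No further non-terminal can be added: every production for the remaining non-terminals contains a terminal or a non-nullable non-terminal.
Nullable = { 'A' }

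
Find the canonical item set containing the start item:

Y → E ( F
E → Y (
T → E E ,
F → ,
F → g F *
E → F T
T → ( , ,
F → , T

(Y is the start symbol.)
First, augment the grammar with Y' → Y
I₀ = CLOSURE({ [Y' → . Y] }):
  [Y' → . Y] has the dot before Y: add [Y → . E ( F]
  [Y → . E ( F] has the dot before E: add [E → . Y (], [E → . F T]
  [E → . F T] has the dot before F: add [F → . ,], [F → . g F *], [F → . , T]
No further items can be added.

I₀ = { [E → . F T], [E → . Y (], [F → . , T], [F → . ,], [F → . g F *], [Y → . E ( F], [Y' → . Y] }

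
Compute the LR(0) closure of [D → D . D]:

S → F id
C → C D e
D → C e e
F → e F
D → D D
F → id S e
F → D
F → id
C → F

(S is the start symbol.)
To compute CLOSURE, for each item [A → α.Bβ] where B is a non-terminal, add [B → .γ] for all productions B → γ; repeat for the newly added items until nothing changes.

Start with: [D → D . D]
  [D → D . D] has the dot before D: add [D → . C e e], [D → . D D]
  [D → . C e e] has the dot before C: add [C → . C D e], [C → . F]
  [C → . F] has the dot before F: add [F → . e F], [F → . id S e], [F → . D], [F → . id]
No further items can be added.

CLOSURE = { [C → . C D e], [C → . F], [D → . C e e], [D → . D D], [D → D . D], [F → . D], [F → . e F], [F → . id S e], [F → . id] }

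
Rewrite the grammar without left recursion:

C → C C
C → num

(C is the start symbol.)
C is directly left-recursive. The standard transformation for
  A → A α₁ | ... | A α_m | β₁ | ... | β_n
is
  A  → β₁ A' | ... | β_n A'
  A' → α₁ A' | ... | α_m A' | ε

C → num becomes C → num C'
C → C C becomes C' → C C'
Add C' → ε

Resulting grammar:
C → num C'
C' → C C'
C' → ε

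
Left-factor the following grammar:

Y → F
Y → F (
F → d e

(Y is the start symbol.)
Y → F Y'
Y' → ε
Y' → (
F → d e

Left-factoring transforms A → αβ₁ | αβ₂ into A → αA' and A' → β₁ | β₂
(α is the longest common prefix among the alternatives). Repeat until
no nonterminal has two alternatives with a common prefix.

Round 1: Y has alternatives sharing prefix 'F'. Introduce Y': Y → F Y'
  Add: Y' → ε
  Add: Y' → (

No remaining common prefixes — done.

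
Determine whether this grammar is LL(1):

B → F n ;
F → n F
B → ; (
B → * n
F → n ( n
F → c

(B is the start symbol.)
No. Predict set conflict for F: { 'n' }

A grammar is LL(1) if for each non-terminal N with multiple productions, the predict sets of those productions are pairwise disjoint, where PREDICT(N → α) = (FIRST(α) \ {ε}) ∪ (FOLLOW(N) if α ⇒* ε).

Relevant sets:
  FIRST(F) = { 'c', 'n' }

For B:
  PREDICT(B → F n ';') = { 'c', 'n' }
  PREDICT(B → ';' '(') = { ';' }
  PREDICT(B → '*' n) = { '*' }
For F:
  PREDICT(F → n F) = { 'n' }
  PREDICT(F → n '(' n) = { 'n' }
  PREDICT(F → c) = { 'c' }

Conflict found: Predict set conflict for F: { 'n' }
The grammar is NOT LL(1).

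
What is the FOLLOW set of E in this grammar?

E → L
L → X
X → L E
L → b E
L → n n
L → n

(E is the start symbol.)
{ $, 'b', 'n' }

E is the start symbol, so $ ∈ FOLLOW(E).
In X → L E: E is at the end, add FOLLOW(X)
In L → b E: E is at the end, add FOLLOW(L)

The FOLLOW sets referred to above (computed the same way, to a fixed point):
  FOLLOW(X) = { $, 'b', 'n' }
  FOLLOW(L) = { $, 'b', 'n' }

Taking the union: FOLLOW(E) = { $, 'b', 'n' }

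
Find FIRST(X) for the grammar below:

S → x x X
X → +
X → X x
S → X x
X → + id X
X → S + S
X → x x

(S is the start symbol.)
{ '+', 'x' }

To compute FIRST(X), examine every production with X on the left-hand side, reading each right-hand side left to right until a non-nullable symbol is reached.

FIRST sets of the other non-terminals involved (by the same procedure, iterated to a fixed point):
  FIRST(S) = { '+', 'x' }

From X → +:
  - '+' is a terminal: add '+' and stop
From X → X x:
  - X is the symbol being defined: contributes nothing new
    X is not nullable, so stop
From X → + id X:
  - '+' is a terminal: add '+' and stop
From X → S + S:
  - S is a non-terminal: add FIRST(S) \ {ε} = { '+', 'x' }
    S is not nullable, so stop
From X → x x:
  - x is a terminal: add 'x' and stop

Collecting: FIRST(X) = { '+', 'x' }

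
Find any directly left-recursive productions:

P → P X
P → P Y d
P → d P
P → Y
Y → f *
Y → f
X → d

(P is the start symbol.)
Direct left recursion occurs when N → N α for some non-terminal N (the right-hand side begins with the left-hand side itself).

P → P X: LEFT RECURSIVE (starts with P)
P → P Y d: LEFT RECURSIVE (starts with P)
P → d P: starts with d
P → Y: starts with Y
Y → f *: starts with f
Y → f: starts with f
X → d: starts with d

The grammar has direct left recursion on: P.

Answer: Yes, P is left-recursive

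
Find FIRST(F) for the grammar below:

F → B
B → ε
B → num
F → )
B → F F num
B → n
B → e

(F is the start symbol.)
FIRST sets of the other non-terminals involved (by the same procedure, iterated to a fixed point):
  FIRST(B) = { ')', 'e', 'n', 'num', ε }

From F → B:
  - B is a non-terminal: add FIRST(B) \ {ε} = { ')', 'e', 'n', 'num' }
    B is nullable and nothing follows, so the whole right-hand side can vanish: ε ∈ FIRST(F)
From F → ):
  - ')' is a terminal: add ')' and stop

Collecting: FIRST(F) = { ')', 'e', 'n', 'num', ε }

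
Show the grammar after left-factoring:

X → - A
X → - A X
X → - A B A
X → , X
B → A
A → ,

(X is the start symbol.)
X → - A X'
X' → ε
X' → X
X' → B A
X → , X
B → A
A → ,

Left-factoring transforms A → αβ₁ | αβ₂ into A → αA' and A' → β₁ | β₂
(α is the longest common prefix among the alternatives). Repeat until
no nonterminal has two alternatives with a common prefix.

Round 1: X has alternatives sharing prefix '- A'. Introduce X': X → - A X'
  Add: X' → ε
  Add: X' → X
  Add: X' → B A

No remaining common prefixes — done.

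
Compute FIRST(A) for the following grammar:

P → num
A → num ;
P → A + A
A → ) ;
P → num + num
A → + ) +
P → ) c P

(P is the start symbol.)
{ ')', '+', 'num' }

To compute FIRST(A), examine every production with A on the left-hand side, reading each right-hand side left to right until a non-nullable symbol is reached.

From A → num ;:
  - num is a terminal: add 'num' and stop
From A → ) ;:
  - ')' is a terminal: add ')' and stop
From A → + ) +:
  - '+' is a terminal: add '+' and stop

Collecting: FIRST(A) = { ')', '+', 'num' }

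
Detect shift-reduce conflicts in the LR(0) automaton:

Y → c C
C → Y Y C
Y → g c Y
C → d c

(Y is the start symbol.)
No shift-reduce conflicts

A shift-reduce conflict occurs when an LR(0) state has both:
  - a complete (reduce) item [A → α .] (dot at the end), and
  - a shift item [B → β . c γ] (dot before a terminal).

Augment with Y' → Y and build the canonical LR(0) collection (I0 = CLOSURE({[Y' → . Y]}), then GOTO on every symbol after a dot until no new states appear). It has 12 states:
  I0: { [Y → . c C], [Y → . g c Y], [Y' → . Y] }  — shift
  I1: { [Y' → Y .] }  — accept
  I2: { [C → . Y Y C], [C → . d c], [Y → . c C], [Y → . g c Y], [Y → c . C] }  — shift
  I3: { [Y → g . c Y] }  — shift
  I4: { [Y → . c C], [Y → . g c Y], [Y → g c . Y] }  — shift
  I5: { [Y → g c Y .] }  — reduce
  I6: { [Y → c C .] }  — reduce
  I7: { [C → Y . Y C], [Y → . c C], [Y → . g c Y] }  — shift
  I8: { [C → d . c] }  — shift
  I9: { [C → d c .] }  — reduce
  I10: { [C → . Y Y C], [C → . d c], [C → Y Y . C], [Y → . c C], [Y → . g c Y] }  — shift
  I11: { [C → Y Y C .] }  — reduce

No state contains both a complete item and a shift item.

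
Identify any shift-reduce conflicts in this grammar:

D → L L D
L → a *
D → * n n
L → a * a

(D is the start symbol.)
A shift-reduce conflict occurs when an LR(0) state has both:
  - a complete (reduce) item [A → α .] (dot at the end), and
  - a shift item [B → β . c γ] (dot before a terminal).

Augment with D' → D and build the canonical LR(0) collection (I0 = CLOSURE({[D' → . D]}), then GOTO on every symbol after a dot until no new states appear). It has 11 states:
  I0: { [D → . * n n], [D → . L L D], [D' → . D], [L → . a * a], [L → . a *] }  — shift
  I1: { [D → * . n n] }  — shift
  I2: { [D' → D .] }  — accept
  I3: { [D → L . L D], [L → . a * a], [L → . a *] }  — shift
  I4: { [L → a . * a], [L → a . *] }  — shift
  I5: { [L → a * . a], [L → a * .] }  — shift, reduce
  I6: { [L → a * a .] }  — reduce
  I7: { [D → . * n n], [D → . L L D], [D → L L . D], [L → . a * a], [L → . a *] }  — shift
  I8: { [D → L L D .] }  — reduce
  I9: { [D → * n . n] }  — shift
  I10: { [D → * n n .] }  — reduce

I5 contains reduce item [L → a * .] and shift item [L → a * . a] — shift-reduce conflict.

Answer: Yes — I5: [L → a * .] vs [L → a * . a]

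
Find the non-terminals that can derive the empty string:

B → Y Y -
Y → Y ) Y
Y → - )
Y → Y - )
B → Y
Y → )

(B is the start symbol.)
A non-terminal is nullable if it can derive ε (the empty string): either it has an ε-production, or it has a production whose right-hand side consists entirely of nullable non-terminals.

There are no ε-productions, so no non-terminal can derive ε.
No non-terminals are nullable.

Answer: None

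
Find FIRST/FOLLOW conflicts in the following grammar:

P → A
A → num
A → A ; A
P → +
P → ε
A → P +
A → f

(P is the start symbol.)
Yes. P → A with FOLLOW(P) on { '+' }; P → '+' with FOLLOW(P) on { '+' }

A FIRST/FOLLOW conflict occurs when a non-terminal N has a nullable alternative N → β (β ⇒* ε) and another alternative N → α with FIRST(α) ∩ FOLLOW(N) ≠ ∅: on such a lookahead the parser cannot decide between expanding α and letting N vanish via β.

Nullable non-terminals: P.
FIRST sets used below: FIRST(A) = { '+', 'f', 'num' }

P: nullable alternative(s) P → ε; FOLLOW(P) = { $, '+' }
  P → A: FIRST \ {ε} = { '+', 'f', 'num' } — overlaps FOLLOW(P) on { '+' }: CONFLICT
  P → +: FIRST \ {ε} = { '+' } — overlaps FOLLOW(P) on { '+' }: CONFLICT
  P → ε: FIRST \ {ε} = { } — this is the only nullable alternative, skip

A has no nullable alternative, so no FIRST/FOLLOW check is needed there.

So the grammar has 2 FIRST/FOLLOW conflicts (marked CONFLICT above).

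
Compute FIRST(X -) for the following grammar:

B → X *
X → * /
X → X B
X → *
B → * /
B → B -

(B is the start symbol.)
{ '*' }

FIRST sets of the non-terminals involved (from the grammar, by fixed-point iteration):
  FIRST(X) = { '*' }

To compute FIRST(X -), process the symbols left to right:
Symbol X is a non-terminal. Add FIRST(X) \ {ε} = { '*' }
X is not nullable (ε ∉ FIRST(X)), so stop here.
FIRST(X -) = { '*' }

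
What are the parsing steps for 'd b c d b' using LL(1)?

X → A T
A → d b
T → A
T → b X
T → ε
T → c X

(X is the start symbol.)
LL(1) parsing maintains a stack (initially the start symbol over $) and the input. At each step: if the stack top is a terminal, match it against the current input token; if it is a non-terminal N, replace it with the RHS of M[N, lookahead] (the unique production whose predict set contains the lookahead).

Stack is shown with the top on the left.

Stack    Input        Action
----------------------------
X $      d b c d b $  output X → A T
A T $    d b c d b $  output A → d b
d b T $  d b c d b $  match 'd'
b T $    b c d b $    match 'b'
T $      c d b $      output T → c X
c X $    c d b $      match 'c'
X $      d b $        output X → A T
A T $    d b $        output A → d b
d b T $  d b $        match 'd'
b T $    b $          match 'b'
T $      $            output T → ε
$        $            accept

The string is accepted.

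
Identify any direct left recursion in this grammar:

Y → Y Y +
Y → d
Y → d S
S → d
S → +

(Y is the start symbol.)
Y → Y Y +: LEFT RECURSIVE (starts with Y)
Y → d: starts with d
Y → d S: starts with d
S → d: starts with d
S → +: starts with '+'

The grammar has direct left recursion on: Y.

Answer: Yes, Y is left-recursive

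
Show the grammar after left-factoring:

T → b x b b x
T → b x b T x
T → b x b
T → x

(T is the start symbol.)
T → b x b T'
T' → b x
T' → T x
T' → ε
T → x

Left-factoring transforms A → αβ₁ | αβ₂ into A → αA' and A' → β₁ | β₂
(α is the longest common prefix among the alternatives). Repeat until
no nonterminal has two alternatives with a common prefix.

Round 1: T has alternatives sharing prefix 'b x b'. Introduce T': T → b x b T'
  Add: T' → b x
  Add: T' → T x
  Add: T' → ε

No remaining common prefixes — done.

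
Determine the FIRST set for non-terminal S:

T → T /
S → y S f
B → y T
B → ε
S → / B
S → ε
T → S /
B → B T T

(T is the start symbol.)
{ '/', 'y', ε }

To compute FIRST(S), examine every production with S on the left-hand side, reading each right-hand side left to right until a non-nullable symbol is reached.

From S → y S f:
  - y is a terminal: add 'y' and stop
From S → / B:
  - '/' is a terminal: add '/' and stop
From S → ε:
  - ε-production, so ε ∈ FIRST(S)

Collecting: FIRST(S) = { '/', 'y', ε }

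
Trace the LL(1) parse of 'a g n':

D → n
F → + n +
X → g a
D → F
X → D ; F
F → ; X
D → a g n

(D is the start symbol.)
LL(1) parsing maintains a stack (initially the start symbol over $) and the input. At each step: if the stack top is a terminal, match it against the current input token; if it is a non-terminal N, replace it with the RHS of M[N, lookahead] (the unique production whose predict set contains the lookahead).

Stack is shown with the top on the left.

Stack    Input    Action
------------------------
D $      a g n $  output D → a g n
a g n $  a g n $  match 'a'
g n $    g n $    match 'g'
n $      n $      match 'n'
$        $        accept

The string is accepted.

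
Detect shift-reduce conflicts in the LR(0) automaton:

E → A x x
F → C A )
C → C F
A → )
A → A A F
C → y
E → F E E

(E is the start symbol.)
No shift-reduce conflicts

Augment with E' → E and build the canonical LR(0) collection (I0 = CLOSURE({[E' → . E]}), then GOTO on every symbol after a dot until no new states appear). It has 16 states:
  I0: { [A → . )], [A → . A A F], [C → . C F], [C → . y], [E → . A x x], [E → . F E E], [E' → . E], [F → . C A )] }  — shift
  I1: { [A → ) .] }  — reduce
  I2: { [A → . )], [A → . A A F], [A → A . A F], [E → A . x x] }  — shift
  I3: { [A → . )], [A → . A A F], [C → . C F], [C → . y], [C → C . F], [F → . C A )], [F → C . A )] }  — shift
  I4: { [E' → E .] }  — accept
  I5: { [A → . )], [A → . A A F], [C → . C F], [C → . y], [E → . A x x], [E → . F E E], [E → F . E E], [F → . C A )] }  — shift
  I6: { [C → y .] }  — reduce
  I7: { [A → . )], [A → . A A F], [C → . C F], [C → . y], [E → . A x x], [E → . F E E], [E → F E . E], [F → . C A )] }  — shift
  I8: { [E → F E E .] }  — reduce
  I9: { [A → . )], [A → . A A F], [A → A . A F], [F → C A . )] }  — shift
  I10: { [C → C F .] }  — reduce
  I11: { [A → ) .], [F → C A ) .] }  — 2 reduces
  I12: { [A → . )], [A → . A A F], [A → A . A F], [A → A A . F], [C → . C F], [C → . y], [F → . C A )] }  — shift
  I13: { [A → A A F .] }  — reduce
  I14: { [E → A x . x] }  — shift
  I15: { [E → A x x .] }  — reduce

No state contains both a complete item and a shift item.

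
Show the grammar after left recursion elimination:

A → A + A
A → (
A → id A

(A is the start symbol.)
A is directly left-recursive. The standard transformation for
  A → A α₁ | ... | A α_m | β₁ | ... | β_n
is
  A  → β₁ A' | ... | β_n A'
  A' → α₁ A' | ... | α_m A' | ε

A → ( becomes A → ( A'
A → id A becomes A → id A A'
A → A + A becomes A' → + A A'
Add A' → ε

Resulting grammar:
A → ( A'
A → id A A'
A' → + A A'
A' → ε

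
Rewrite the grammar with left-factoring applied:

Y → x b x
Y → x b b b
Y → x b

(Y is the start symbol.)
Y → x b Y'
Y' → x
Y' → b b
Y' → ε

Left-factoring transforms A → αβ₁ | αβ₂ into A → αA' and A' → β₁ | β₂
(α is the longest common prefix among the alternatives). Repeat until
no nonterminal has two alternatives with a common prefix.

Round 1: Y has alternatives sharing prefix 'x b'. Introduce Y': Y → x b Y'
  Add: Y' → x
  Add: Y' → b b
  Add: Y' → ε

No remaining common prefixes — done.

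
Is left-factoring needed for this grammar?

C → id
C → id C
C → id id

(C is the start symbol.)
Left-factoring is needed when two productions for the same non-terminal
share a common prefix on the right-hand side.

Productions for C:
  C → id
  C → id C
  C → id id

Found common prefix 'id' in productions for C

Answer: Yes, C has productions with common prefix 'id'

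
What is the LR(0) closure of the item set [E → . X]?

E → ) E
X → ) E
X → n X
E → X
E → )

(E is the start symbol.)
{ [E → . X], [X → . ) E], [X → . n X] }

To compute CLOSURE, for each item [A → α.Bβ] where B is a non-terminal, add [B → .γ] for all productions B → γ; repeat for the newly added items until nothing changes.

Start with: [E → . X]
  [E → . X] has the dot before X: add [X → . ) E], [X → . n X]
No further items can be added.

CLOSURE = { [E → . X], [X → . ) E], [X → . n X] }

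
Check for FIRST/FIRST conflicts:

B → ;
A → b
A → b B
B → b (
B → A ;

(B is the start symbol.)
Yes. B → b '(' / B → A ';' on { 'b' }; A → b / A → b B on { 'b' }

FIRST sets of the non-terminals at (or reachable through a nullable prefix from) the front of some alternative:
  FIRST(A) = { 'b' }

Productions for B:
  B → ;: FIRST = { ';' }
  B → b (: FIRST = { 'b' }
  B → A ;: FIRST = { 'b' }
Productions for A:
  A → b: FIRST = { 'b' }
  A → b B: FIRST = { 'b' }

Conflict for B: B → b ( and B → A ;
  Overlap: { 'b' }
Conflict for A: A → b and A → b B
  Overlap: { 'b' }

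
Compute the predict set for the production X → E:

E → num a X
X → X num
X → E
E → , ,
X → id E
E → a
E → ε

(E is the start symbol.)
PREDICT(X → E) = (FIRST(RHS) \ {ε}) ∪ (FOLLOW(X) if ε ∈ FIRST(RHS), i.e. RHS ⇒* ε)
FIRST(E) = { ',', 'a', 'num', ε }
FIRST(E) = { ',', 'a', 'num', ε }
ε ∈ FIRST(E) (the right-hand side is nullable), so add FOLLOW(X) = { $, 'num' }
PREDICT(X → E) = { $, ',', 'a', 'num' }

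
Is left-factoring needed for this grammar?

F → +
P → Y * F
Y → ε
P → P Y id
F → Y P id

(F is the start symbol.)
Left-factoring is needed when two productions for the same non-terminal
share a common prefix on the right-hand side.

Productions for F:
  F → +
  F → Y P id
Productions for P:
  P → Y * F
  P → P Y id

No common prefixes found.

Answer: No, left-factoring is not needed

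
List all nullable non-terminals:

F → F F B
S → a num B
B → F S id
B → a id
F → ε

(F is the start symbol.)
{ 'F' }

A non-terminal is nullable if it can derive ε (the empty string): either it has an ε-production, or it has a production whose right-hand side consists entirely of nullable non-terminals.

ε-productions: F → ε
So F is immediately nullable.
No further non-terminal can be added: every production for the remaining non-terminals contains a terminal or a non-nullable non-terminal.
Nullable = { 'F' }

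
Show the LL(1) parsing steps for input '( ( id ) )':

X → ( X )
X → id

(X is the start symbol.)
LL(1) parsing maintains a stack (initially the start symbol over $) and the input. At each step: if the stack top is a terminal, match it against the current input token; if it is a non-terminal N, replace it with the RHS of M[N, lookahead] (the unique production whose predict set contains the lookahead).

Stack is shown with the top on the left.

Stack      Input         Action
-------------------------------
X $        ( ( id ) ) $  output X → ( X )
( X ) $    ( ( id ) ) $  match '('
X ) $      ( id ) ) $    output X → ( X )
( X ) ) $  ( id ) ) $    match '('
X ) ) $    id ) ) $      output X → id
id ) ) $   id ) ) $      match 'id'
) ) $      ) ) $         match ')'
) $        ) $           match ')'
$          $             accept

The string is accepted.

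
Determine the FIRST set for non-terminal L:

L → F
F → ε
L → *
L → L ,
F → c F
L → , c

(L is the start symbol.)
FIRST sets of the other non-terminals involved (by the same procedure, iterated to a fixed point):
  FIRST(F) = { 'c', ε }

From L → F:
  - F is a non-terminal: add FIRST(F) \ {ε} = { 'c' }
    F is nullable and nothing follows, so the whole right-hand side can vanish: ε ∈ FIRST(L)
From L → *:
  - '*' is a terminal: add '*' and stop
From L → L ,:
  - L is the symbol being defined: contributes nothing new
    L is nullable, so continue to the next symbol
  - ',' is a terminal: add ',' and stop
From L → , c:
  - ',' is a terminal: add ',' and stop

Collecting: FIRST(L) = { '*', ',', 'c', ε }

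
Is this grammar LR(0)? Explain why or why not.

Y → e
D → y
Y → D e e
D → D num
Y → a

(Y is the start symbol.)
Augment with Y' → Y and build the canonical LR(0) collection (I0 = CLOSURE({[Y' → . Y]}), then GOTO on every symbol after a dot until no new states appear). It has 9 states:
  I0: { [D → . D num], [D → . y], [Y → . D e e], [Y → . a], [Y → . e], [Y' → . Y] }  — shift
  I1: { [D → D . num], [Y → D . e e] }  — shift
  I2: { [Y' → Y .] }  — accept
  I3: { [Y → a .] }  — reduce
  I4: { [Y → e .] }  — reduce
  I5: { [D → y .] }  — reduce
  I6: { [Y → D e . e] }  — shift
  I7: { [D → D num .] }  — reduce
  I8: { [Y → D e e .] }  — reduce

Every state is either a pure shift/goto state or contains exactly one complete item and nothing to shift — no conflicts. The grammar is LR(0).

Answer: Yes, the grammar is LR(0)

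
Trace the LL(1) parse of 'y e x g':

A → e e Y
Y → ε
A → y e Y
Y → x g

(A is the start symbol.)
Stack is shown with the top on the left.

Stack    Input      Action
--------------------------
A $      y e x g $  output A → y e Y
y e Y $  y e x g $  match 'y'
e Y $    e x g $    match 'e'
Y $      x g $      output Y → x g
x g $    x g $      match 'x'
g $      g $        match 'g'
$        $          accept

The string is accepted.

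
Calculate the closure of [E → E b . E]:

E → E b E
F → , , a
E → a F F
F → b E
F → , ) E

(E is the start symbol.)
{ [E → . E b E], [E → . a F F], [E → E b . E] }

Start with: [E → E b . E]
  [E → E b . E] has the dot before E: add [E → . E b E], [E → . a F F]
No further items can be added.

CLOSURE = { [E → . E b E], [E → . a F F], [E → E b . E] }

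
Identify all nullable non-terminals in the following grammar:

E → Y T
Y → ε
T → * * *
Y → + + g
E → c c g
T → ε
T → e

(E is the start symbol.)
{ 'E', 'T', 'Y' }

A non-terminal is nullable if it can derive ε (the empty string): either it has an ε-production, or it has a production whose right-hand side consists entirely of nullable non-terminals.

ε-productions: Y → ε, T → ε
So Y, T are immediately nullable.
E → Y T: every symbol on the right is nullable, so E is nullable too.
Every non-terminal is now nullable.
Nullable = { 'E', 'T', 'Y' }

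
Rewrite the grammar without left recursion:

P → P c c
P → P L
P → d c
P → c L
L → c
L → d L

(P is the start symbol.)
P → d c P'
P → c L P'
P' → c c P'
P' → L P'
P' → ε
L → c
L → d L

P is directly left-recursive. The standard transformation for
  A → A α₁ | ... | A α_m | β₁ | ... | β_n
is
  A  → β₁ A' | ... | β_n A'
  A' → α₁ A' | ... | α_m A' | ε

P → d c becomes P → d c P'
P → c L becomes P → c L P'
P → P c c becomes P' → c c P'
P → P L becomes P' → L P'
Add P' → ε

Productions for other non-terminals are unchanged:
  L → c
  L → d L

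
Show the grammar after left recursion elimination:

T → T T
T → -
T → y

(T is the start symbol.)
T is directly left-recursive. The standard transformation for
  A → A α₁ | ... | A α_m | β₁ | ... | β_n
is
  A  → β₁ A' | ... | β_n A'
  A' → α₁ A' | ... | α_m A' | ε

T → - becomes T → - T'
T → y becomes T → y T'
T → T T becomes T' → T T'
Add T' → ε

Resulting grammar:
T → - T'
T → y T'
T' → T T'
T' → ε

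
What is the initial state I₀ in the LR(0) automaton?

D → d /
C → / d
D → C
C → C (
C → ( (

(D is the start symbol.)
First, augment the grammar with D' → D
I₀ = CLOSURE({ [D' → . D] }):
  [D' → . D] has the dot before D: add [D → . d /], [D → . C]
  [D → . C] has the dot before C: add [C → . / d], [C → . C (], [C → . ( (]
No further items can be added.

I₀ = { [C → . ( (], [C → . / d], [C → . C (], [D → . C], [D → . d /], [D' → . D] }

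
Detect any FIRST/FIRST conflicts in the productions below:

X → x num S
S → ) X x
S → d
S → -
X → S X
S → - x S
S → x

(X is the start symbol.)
A FIRST/FIRST conflict occurs when two productions N → α and N → β for the same non-terminal have FIRST(α) ∩ FIRST(β) ≠ ∅ (with ε ∈ FIRST of a nullable right-hand side, so two nullable alternatives also conflict).

FIRST sets of the non-terminals at (or reachable through a nullable prefix from) the front of some alternative:
  FIRST(S) = { ')', '-', 'd', 'x' }

Productions for X:
  X → x num S: FIRST = { 'x' }
  X → S X: FIRST = { ')', '-', 'd', 'x' }
Productions for S:
  S → ) X x: FIRST = { ')' }
  S → d: FIRST = { 'd' }
  S → -: FIRST = { '-' }
  S → - x S: FIRST = { '-' }
  S → x: FIRST = { 'x' }

Conflict for X: X → x num S and X → S X
  Overlap: { 'x' }
Conflict for S: S → - and S → - x S
  Overlap: { '-' }

Answer: Yes. X → x num S / X → S X on { 'x' }; S → '-' / S → '-' x S on { '-' }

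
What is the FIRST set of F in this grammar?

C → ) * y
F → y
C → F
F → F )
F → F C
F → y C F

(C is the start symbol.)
{ 'y' }

From F → y:
  - y is a terminal: add 'y' and stop
From F → F ):
  - F is the symbol being defined: contributes nothing new
    F is not nullable, so stop
From F → F C:
  - F is the symbol being defined: contributes nothing new
    F is not nullable, so stop
From F → y C F:
  - y is a terminal: add 'y' and stop

Collecting: FIRST(F) = { 'y' }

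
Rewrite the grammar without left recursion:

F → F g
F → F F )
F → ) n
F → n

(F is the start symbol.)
F is directly left-recursive. The standard transformation for
  A → A α₁ | ... | A α_m | β₁ | ... | β_n
is
  A  → β₁ A' | ... | β_n A'
  A' → α₁ A' | ... | α_m A' | ε

F → ) n becomes F → ) n F'
F → n becomes F → n F'
F → F g becomes F' → g F'
F → F F ) becomes F' → F ) F'
Add F' → ε

Resulting grammar:
F → ) n F'
F → n F'
F' → g F'
F' → F ) F'
F' → ε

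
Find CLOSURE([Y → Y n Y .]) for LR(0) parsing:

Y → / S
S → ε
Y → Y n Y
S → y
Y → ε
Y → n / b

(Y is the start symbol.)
Start with: [Y → Y n Y .]
The dot is at the end, so nothing is added.

CLOSURE = { [Y → Y n Y .] }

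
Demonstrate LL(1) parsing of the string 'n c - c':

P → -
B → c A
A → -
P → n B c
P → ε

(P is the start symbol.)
Stack is shown with the top on the left.

Stack    Input      Action
--------------------------
P $      n c - c $  output P → n B c
n B c $  n c - c $  match 'n'
B c $    c - c $    output B → c A
c A c $  c - c $    match 'c'
A c $    - c $      output A → -
- c $    - c $      match '-'
c $      c $        match 'c'
$        $          accept

The string is accepted.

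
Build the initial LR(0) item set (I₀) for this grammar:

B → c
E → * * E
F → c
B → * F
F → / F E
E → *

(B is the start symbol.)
First, augment the grammar with B' → B
I₀ = CLOSURE({ [B' → . B] }):
  [B' → . B] has the dot before B: add [B → . c], [B → . * F]
No further items can be added.

I₀ = { [B → . * F], [B → . c], [B' → . B] }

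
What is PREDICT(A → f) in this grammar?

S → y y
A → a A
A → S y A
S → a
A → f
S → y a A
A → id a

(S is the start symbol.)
PREDICT(A → f) = (FIRST(RHS) \ {ε}) ∪ (FOLLOW(A) if ε ∈ FIRST(RHS), i.e. RHS ⇒* ε)
FIRST(f) = { 'f' }
ε ∉ FIRST(f), so FOLLOW(A) is not added.
PREDICT(A → f) = { 'f' }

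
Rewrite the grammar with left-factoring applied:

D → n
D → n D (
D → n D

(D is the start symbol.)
D → n D'
D' → ε
D' → D D''
D'' → (
D'' → ε

Left-factoring transforms A → αβ₁ | αβ₂ into A → αA' and A' → β₁ | β₂
(α is the longest common prefix among the alternatives). Repeat until
no nonterminal has two alternatives with a common prefix.

Round 1: D has alternatives sharing prefix 'n'. Introduce D': D → n D'
  Add: D' → ε
  Add: D' → D (
  Add: D' → D

Round 2: D' has alternatives sharing prefix 'D'. Introduce D'': D' → D D''
  Add: D'' → (
  Add: D'' → ε

No remaining common prefixes — done.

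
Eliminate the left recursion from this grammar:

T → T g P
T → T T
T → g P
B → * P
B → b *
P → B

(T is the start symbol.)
T is directly left-recursive. The standard transformation for
  A → A α₁ | ... | A α_m | β₁ | ... | β_n
is
  A  → β₁ A' | ... | β_n A'
  A' → α₁ A' | ... | α_m A' | ε

T → g P becomes T → g P T'
T → T g P becomes T' → g P T'
T → T T becomes T' → T T'
Add T' → ε

Productions for other non-terminals are unchanged:
  B → * P
  B → b *
  P → B

Resulting grammar:
T → g P T'
T' → g P T'
T' → T T'
T' → ε
B → * P
B → b *
P → B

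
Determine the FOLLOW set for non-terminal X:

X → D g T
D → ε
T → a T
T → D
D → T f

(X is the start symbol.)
{ $ }

To compute FOLLOW(X), find every occurrence of X on a right-hand side N → α X β: add FIRST(β) \ {ε}, and if β is empty or nullable also add FOLLOW(N). Iterate to a fixed point.

X is the start symbol, so $ ∈ FOLLOW(X).
X does not occur on any right-hand side.

Taking the union: FOLLOW(X) = { $ }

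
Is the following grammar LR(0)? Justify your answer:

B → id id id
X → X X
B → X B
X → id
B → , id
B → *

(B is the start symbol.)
No. Shift-reduce conflict between [X → id .] and [B → id . id id]

Augment with B' → B and build the canonical LR(0) collection (I0 = CLOSURE({[B' → . B]}), then GOTO on every symbol after a dot until no new states appear). It has 11 states:
  I0: { [B → . *], [B → . , id], [B → . X B], [B → . id id id], [B' → . B], [X → . X X], [X → . id] }  — shift
  I1: { [B → * .] }  — reduce
  I2: { [B → , . id] }  — shift
  I3: { [B' → B .] }  — accept
  I4: { [B → . *], [B → . , id], [B → . X B], [B → . id id id], [B → X . B], [X → . X X], [X → . id], [X → X . X] }  — shift
  I5: { [B → id . id id], [X → id .] }  — shift, reduce
  I6: { [B → id id . id] }  — shift
  I7: { [B → id id id .] }  — reduce
  I8: { [B → X B .] }  — reduce
  I9: { [B → . *], [B → . , id], [B → . X B], [B → . id id id], [B → X . B], [X → . X X], [X → . id], [X → X . X], [X → X X .] }  — shift, reduce
  I10: { [B → , id .] }  — reduce

Conflict in state I5:
  Shift-reduce conflict between [X → id .] and [B → id . id id]
So the grammar is NOT LR(0).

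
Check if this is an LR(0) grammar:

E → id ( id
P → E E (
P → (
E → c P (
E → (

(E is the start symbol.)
A grammar is LR(0) if no state in the canonical LR(0) collection has:
  - both a shift item (dot before a terminal) and a complete item (shift-reduce conflict), or
  - two or more complete items (reduce-reduce conflict; the accept item [E' → E .] counts as a complete item here).

Augment with E' → E and build the canonical LR(0) collection (I0 = CLOSURE({[E' → . E]}), then GOTO on every symbol after a dot until no new states appear). It has 13 states:
  I0: { [E → . (], [E → . c P (], [E → . id ( id], [E' → . E] }  — shift
  I1: { [E → ( .] }  — reduce
  I2: { [E' → E .] }  — accept
  I3: { [E → . (], [E → . c P (], [E → . id ( id], [E → c . P (], [P → . (], [P → . E E (] }  — shift
  I4: { [E → id . ( id] }  — shift
  I5: { [E → id ( . id] }  — shift
  I6: { [E → id ( id .] }  — reduce
  I7: { [E → ( .], [P → ( .] }  — 2 reduces
  I8: { [E → . (], [E → . c P (], [E → . id ( id], [P → E . E (] }  — shift
  I9: { [E → c P . (] }  — shift
  I10: { [E → c P ( .] }  — reduce
  I11: { [P → E E . (] }  — shift
  I12: { [P → E E ( .] }  — reduce

Conflict in state I7:
  Reduce-reduce conflict: [E → ( .] and [P → ( .]
So the grammar is NOT LR(0).

Answer: No. Reduce-reduce conflict: [E → ( .] and [P → ( .]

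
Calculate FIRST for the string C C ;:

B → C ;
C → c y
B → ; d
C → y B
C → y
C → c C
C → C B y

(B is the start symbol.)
{ 'c', 'y' }

FIRST sets of the non-terminals involved (from the grammar, by fixed-point iteration):
  FIRST(C) = { 'c', 'y' }

To compute FIRST(C C ;), process the symbols left to right:
Symbol C is a non-terminal. Add FIRST(C) \ {ε} = { 'c', 'y' }
C is not nullable (ε ∉ FIRST(C)), so stop here.
FIRST(C C ;) = { 'c', 'y' }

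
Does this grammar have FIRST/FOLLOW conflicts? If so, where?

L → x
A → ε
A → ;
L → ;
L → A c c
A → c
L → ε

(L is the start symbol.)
A FIRST/FOLLOW conflict occurs when a non-terminal N has a nullable alternative N → β (β ⇒* ε) and another alternative N → α with FIRST(α) ∩ FOLLOW(N) ≠ ∅: on such a lookahead the parser cannot decide between expanding α and letting N vanish via β.

Nullable non-terminals: A, L.
FIRST sets used below: FIRST(A) = { ';', 'c', ε }

A: nullable alternative(s) A → ε; FOLLOW(A) = { 'c' }
  A → ε: FIRST \ {ε} = { } — this is the only nullable alternative, skip
  A → ;: FIRST \ {ε} = { ';' } — disjoint from FOLLOW(A)
  A → c: FIRST \ {ε} = { 'c' } — overlaps FOLLOW(A) on { 'c' }: CONFLICT

L: nullable alternative(s) L → ε; FOLLOW(L) = { $ }
  L → x: FIRST \ {ε} = { 'x' } — disjoint from FOLLOW(L)
  L → ;: FIRST \ {ε} = { ';' } — disjoint from FOLLOW(L)
  L → A c c: FIRST \ {ε} = { ';', 'c' } — disjoint from FOLLOW(L)
  L → ε: FIRST \ {ε} = { } — this is the only nullable alternative, skip

So the grammar has 1 FIRST/FOLLOW conflict (marked CONFLICT above).

Answer: Yes. A → c with FOLLOW(A) on { 'c' }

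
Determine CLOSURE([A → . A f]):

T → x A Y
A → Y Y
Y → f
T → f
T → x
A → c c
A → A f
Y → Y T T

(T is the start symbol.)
{ [A → . A f], [A → . Y Y], [A → . c c], [Y → . Y T T], [Y → . f] }

To compute CLOSURE, for each item [A → α.Bβ] where B is a non-terminal, add [B → .γ] for all productions B → γ; repeat for the newly added items until nothing changes.

Start with: [A → . A f]
  [A → . A f] has the dot before A: add [A → . Y Y], [A → . c c]
  [A → . Y Y] has the dot before Y: add [Y → . f], [Y → . Y T T]
No further items can be added.

CLOSURE = { [A → . A f], [A → . Y Y], [A → . c c], [Y → . Y T T], [Y → . f] }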